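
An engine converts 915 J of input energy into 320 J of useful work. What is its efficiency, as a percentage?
η = W_out/W_in = 320/915 = 34.97%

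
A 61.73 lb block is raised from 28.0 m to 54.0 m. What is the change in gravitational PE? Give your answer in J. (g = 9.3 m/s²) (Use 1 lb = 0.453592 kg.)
Convert to SI: m = 28.0002 kg, Δh = 26.0 m
ΔPE = mgΔh = (28.0002)(9.3)(26.0) = 6770 J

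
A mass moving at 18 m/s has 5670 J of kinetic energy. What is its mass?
m = 2·KE/v² = 2·5670/(18)² = 35.0 kg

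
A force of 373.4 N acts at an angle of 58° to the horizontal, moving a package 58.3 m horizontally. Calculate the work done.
W = F·d·cosθ = (373.4)(58.3)cos(58°) = 11540 J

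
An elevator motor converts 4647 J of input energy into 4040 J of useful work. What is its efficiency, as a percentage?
η = W_out/W_in = 4040/4647 = 86.94%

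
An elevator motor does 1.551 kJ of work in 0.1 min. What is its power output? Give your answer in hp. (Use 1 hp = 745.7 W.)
Convert to SI: W = 1551.0 J, t = 6.0 s
P = W/t = 1551.0/6.0 = 258.5 W = 0.3467 hp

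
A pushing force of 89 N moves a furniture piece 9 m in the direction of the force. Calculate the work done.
W = F·d = (89)(9) = 801.0 J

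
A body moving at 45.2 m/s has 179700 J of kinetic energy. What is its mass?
m = 2·KE/v² = 2·179700/(45.2)² = 175.9 kg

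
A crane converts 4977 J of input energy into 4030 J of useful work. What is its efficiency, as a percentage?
η = W_out/W_in = 4030/4977 = 80.97%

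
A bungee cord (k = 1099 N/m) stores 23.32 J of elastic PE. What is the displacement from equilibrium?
x = √(2·PE/k) = √(2·23.32/1099) = 0.206 m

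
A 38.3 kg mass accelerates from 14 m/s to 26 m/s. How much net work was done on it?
W = ΔKE = ½m(v₂² − v₁²) = ½(38.3)(26² − 14²) = 9192.0 J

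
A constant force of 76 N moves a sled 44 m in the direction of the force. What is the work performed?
W = F·d = (76)(44) = 3344 J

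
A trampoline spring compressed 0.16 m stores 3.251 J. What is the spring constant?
k = 2·PE/x² = 2·3.251/(0.16)² = 254.0 N/m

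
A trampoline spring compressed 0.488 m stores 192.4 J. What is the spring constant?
k = 2·PE/x² = 2·192.4/(0.488)² = 1616 N/m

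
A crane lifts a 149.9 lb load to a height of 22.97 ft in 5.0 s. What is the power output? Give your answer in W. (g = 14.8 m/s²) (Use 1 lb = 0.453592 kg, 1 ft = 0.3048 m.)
Convert to SI: m = 67.9934 kg, h = 7.00126 m, t = 5.0 s
P = mgh/t = (67.9934)(14.8)(7.00126)/5.0 = 1409 W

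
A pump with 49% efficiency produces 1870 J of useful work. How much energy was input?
W_in = W_out/η = 1870/0.49 = 3816 J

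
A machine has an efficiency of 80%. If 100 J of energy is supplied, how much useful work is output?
W_out = η·W_in = 0.8·100 = 80.0 J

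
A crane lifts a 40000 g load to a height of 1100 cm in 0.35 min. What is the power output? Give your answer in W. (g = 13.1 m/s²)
Convert to SI: m = 40.0 kg, h = 11.0 m, t = 21.0 s
P = mgh/t = (40.0)(13.1)(11.0)/21.0 = 274.5 W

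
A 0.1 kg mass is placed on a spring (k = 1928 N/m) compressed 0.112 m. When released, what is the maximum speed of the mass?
½kx² = ½mv² ⇒ v = x√(k/m) = (0.112)√(1928/0.1) = 15.55 m/s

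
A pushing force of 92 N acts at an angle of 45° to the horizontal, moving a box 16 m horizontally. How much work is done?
W = F·d·cosθ = (92)(16)cos(45°) = 1041 J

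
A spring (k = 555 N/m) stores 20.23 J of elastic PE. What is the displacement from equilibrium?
x = √(2·PE/k) = √(2·20.23/555) = 0.27 m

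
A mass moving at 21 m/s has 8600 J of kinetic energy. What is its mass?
m = 2·KE/v² = 2·8600/(21)² = 39.0 kg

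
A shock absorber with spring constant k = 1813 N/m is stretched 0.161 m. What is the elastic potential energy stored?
PE = ½kx² = ½(1813)(0.161)² = 23.5 J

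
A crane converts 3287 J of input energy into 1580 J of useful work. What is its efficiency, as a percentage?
η = W_out/W_in = 1580/3287 = 48.07%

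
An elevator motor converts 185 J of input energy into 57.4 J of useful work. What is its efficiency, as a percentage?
η = W_out/W_in = 57.4/185 = 31.03%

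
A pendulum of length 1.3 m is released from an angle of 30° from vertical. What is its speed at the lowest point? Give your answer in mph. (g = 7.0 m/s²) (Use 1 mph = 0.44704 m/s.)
h = L(1 − cosθ) = 1.3(1 − cos30°) = 0.174167 m
v = √(2gh) = √(2·7.0·0.174167) = 1.56152 m/s = 3.493 mph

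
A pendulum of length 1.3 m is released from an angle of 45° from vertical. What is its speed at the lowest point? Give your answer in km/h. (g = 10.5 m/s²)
h = L(1 − cosθ) = 1.3(1 − cos45°) = 0.380761 m
v = √(2gh) = √(2·10.5·0.380761) = 2.82772 m/s = 10.18 km/h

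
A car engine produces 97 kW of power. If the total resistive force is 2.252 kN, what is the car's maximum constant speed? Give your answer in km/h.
Convert to SI: F = 2252.0 N
P = Fv ⇒ v = P/F = 97000 W/2252.0 N = 43.0728 m/s = 155.1 km/h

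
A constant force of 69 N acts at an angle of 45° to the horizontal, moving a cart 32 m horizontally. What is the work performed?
W = F·d·cosθ = (69)(32)cos(45°) = 1561 J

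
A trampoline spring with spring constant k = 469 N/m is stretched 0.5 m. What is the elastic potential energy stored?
PE = ½kx² = ½(469)(0.5)² = 58.63 J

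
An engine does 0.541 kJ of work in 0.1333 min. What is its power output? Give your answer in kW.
Convert to SI: W = 541.0 J, t = 7.998 s
P = W/t = 541.0/7.998 = 67.6419 W = 0.06764 kW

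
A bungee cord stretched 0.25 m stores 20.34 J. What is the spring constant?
k = 2·PE/x² = 2·20.34/(0.25)² = 650.9 N/m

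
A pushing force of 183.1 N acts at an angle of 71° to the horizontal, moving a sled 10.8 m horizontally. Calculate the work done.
W = F·d·cosθ = (183.1)(10.8)cos(71°) = 643.8 J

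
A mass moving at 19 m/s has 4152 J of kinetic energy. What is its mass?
m = 2·KE/v² = 2·4152/(19)² = 23.0 kg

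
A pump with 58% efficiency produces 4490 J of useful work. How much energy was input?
W_in = W_out/η = 4490/0.58 = 7741 J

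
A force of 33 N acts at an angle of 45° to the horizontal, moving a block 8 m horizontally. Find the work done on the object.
W = F·d·cosθ = (33)(8)cos(45°) = 186.7 J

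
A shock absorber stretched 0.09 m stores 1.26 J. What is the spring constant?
k = 2·PE/x² = 2·1.26/(0.09)² = 311.1 N/m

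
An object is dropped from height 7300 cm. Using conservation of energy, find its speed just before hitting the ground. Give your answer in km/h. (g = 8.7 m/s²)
Convert to SI: h = 73.0 m
mgh = ½mv² ⇒ v = √(2gh) = √(2·8.7·73.0) = 35.6399 m/s = 128.3 km/h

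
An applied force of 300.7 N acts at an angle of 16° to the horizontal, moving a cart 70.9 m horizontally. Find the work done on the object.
W = F·d·cosθ = (300.7)(70.9)cos(16°) = 20490 J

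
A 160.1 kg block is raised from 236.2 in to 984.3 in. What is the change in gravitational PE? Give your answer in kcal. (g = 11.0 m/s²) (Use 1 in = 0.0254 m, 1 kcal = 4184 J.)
Convert to SI: m = 160.1 kg, Δh = 19.0017 m
ΔPE = mgΔh = (160.1)(11.0)(19.0017) = 33464.0 J = 7.998 kcal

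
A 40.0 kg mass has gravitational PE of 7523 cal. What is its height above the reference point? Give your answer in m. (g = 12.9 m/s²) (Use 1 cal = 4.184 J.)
Convert to SI: m = 40.0 kg, PE = 31476.2 J
h = PE/(mg) = 31476.2/(40.0·12.9) = 61.0 m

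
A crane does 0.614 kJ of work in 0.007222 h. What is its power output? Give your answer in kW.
Convert to SI: W = 614.0 J, t = 25.9992 s
P = W/t = 614.0/25.9992 = 23.6161 W = 0.02362 kW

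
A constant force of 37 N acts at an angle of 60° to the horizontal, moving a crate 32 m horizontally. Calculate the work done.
W = F·d·cosθ = (37)(32)cos(60°) = 592.0 J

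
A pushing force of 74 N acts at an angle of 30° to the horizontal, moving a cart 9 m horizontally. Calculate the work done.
W = F·d·cosθ = (74)(9)cos(30°) = 576.8 J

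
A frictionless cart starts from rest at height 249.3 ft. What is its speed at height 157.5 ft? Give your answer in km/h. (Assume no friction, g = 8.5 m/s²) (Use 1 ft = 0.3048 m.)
Convert to SI: h₁−h₂ = 27.9806 m
mgh₁ = mgh₂ + ½mv² ⇒ v = √(2g(h₁−h₂)) = √(2·8.5·27.9806) = 21.8099 m/s = 78.52 km/h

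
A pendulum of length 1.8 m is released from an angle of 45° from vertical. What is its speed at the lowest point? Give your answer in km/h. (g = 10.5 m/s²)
h = L(1 − cosθ) = 1.8(1 − cos45°) = 0.527208 m
v = √(2gh) = √(2·10.5·0.527208) = 3.32737 m/s = 11.98 km/h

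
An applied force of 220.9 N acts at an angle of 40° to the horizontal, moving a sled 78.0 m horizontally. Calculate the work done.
W = F·d·cosθ = (220.9)(78.0)cos(40°) = 13200 J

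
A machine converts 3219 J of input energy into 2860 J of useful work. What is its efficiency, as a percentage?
η = W_out/W_in = 2860/3219 = 88.85%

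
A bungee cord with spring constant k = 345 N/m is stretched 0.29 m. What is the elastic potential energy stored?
PE = ½kx² = ½(345)(0.29)² = 14.51 J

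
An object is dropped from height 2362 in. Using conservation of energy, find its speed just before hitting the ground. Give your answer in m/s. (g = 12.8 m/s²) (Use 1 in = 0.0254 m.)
Convert to SI: h = 59.9948 m
mgh = ½mv² ⇒ v = √(2gh) = √(2·12.8·59.9948) = 39.19 m/s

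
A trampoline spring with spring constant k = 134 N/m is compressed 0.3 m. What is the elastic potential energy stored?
PE = ½kx² = ½(134)(0.3)² = 6.03 J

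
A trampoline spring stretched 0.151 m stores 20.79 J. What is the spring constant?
k = 2·PE/x² = 2·20.79/(0.151)² = 1824 N/m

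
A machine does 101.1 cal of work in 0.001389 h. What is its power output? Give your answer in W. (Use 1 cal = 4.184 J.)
Convert to SI: W = 423.002 J, t = 5.0004 s
P = W/t = 423.002/5.0004 = 84.59 W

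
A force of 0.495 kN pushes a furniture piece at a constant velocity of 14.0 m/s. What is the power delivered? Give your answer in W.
Convert to SI: F = 495.0 N, v = 14.0 m/s
P = Fv = (495.0)(14.0) = 6930 W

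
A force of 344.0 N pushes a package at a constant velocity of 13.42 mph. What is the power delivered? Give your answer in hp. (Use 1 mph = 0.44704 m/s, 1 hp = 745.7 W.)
Convert to SI: F = 344.0 N, v = 5.99928 m/s
P = Fv = (344.0)(5.99928) = 2063.75 W = 2.768 hp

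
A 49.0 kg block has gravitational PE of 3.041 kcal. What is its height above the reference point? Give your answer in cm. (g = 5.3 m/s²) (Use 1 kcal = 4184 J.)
Convert to SI: m = 49.0 kg, PE = 12723.5 J
h = PE/(mg) = 12723.5/(49.0·5.3) = 48.9932 m = 4899 cm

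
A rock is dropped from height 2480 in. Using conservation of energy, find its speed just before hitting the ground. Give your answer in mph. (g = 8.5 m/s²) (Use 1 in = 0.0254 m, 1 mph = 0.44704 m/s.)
Convert to SI: h = 62.992 m
mgh = ½mv² ⇒ v = √(2gh) = √(2·8.5·62.992) = 32.7241 m/s = 73.2 mph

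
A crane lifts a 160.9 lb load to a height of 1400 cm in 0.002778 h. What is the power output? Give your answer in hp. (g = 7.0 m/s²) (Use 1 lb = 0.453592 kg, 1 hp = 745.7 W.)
Convert to SI: m = 72.983 kg, h = 14.0 m, t = 10.0008 s
P = mgh/t = (72.983)(7.0)(14.0)/10.0008 = 715.176 W = 0.9591 hp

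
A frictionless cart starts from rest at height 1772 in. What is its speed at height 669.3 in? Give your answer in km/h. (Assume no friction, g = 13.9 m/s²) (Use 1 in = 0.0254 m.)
Convert to SI: h₁−h₂ = 28.0086 m
mgh₁ = mgh₂ + ½mv² ⇒ v = √(2g(h₁−h₂)) = √(2·13.9·28.0086) = 27.9041 m/s = 100.5 km/h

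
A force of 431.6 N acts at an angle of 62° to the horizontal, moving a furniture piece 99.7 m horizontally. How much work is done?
W = F·d·cosθ = (431.6)(99.7)cos(62°) = 20200 J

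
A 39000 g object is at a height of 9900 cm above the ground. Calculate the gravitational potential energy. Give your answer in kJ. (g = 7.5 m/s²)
Convert to SI: m = 39.0 kg, h = 99.0 m
PE = mgh = (39.0)(7.5)(99.0) = 28957.5 J = 28.96 kJ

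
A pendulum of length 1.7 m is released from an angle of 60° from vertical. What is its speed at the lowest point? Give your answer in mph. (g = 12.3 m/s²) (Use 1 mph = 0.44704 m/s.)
h = L(1 − cosθ) = 1.7(1 − cos60°) = 0.85 m
v = √(2gh) = √(2·12.3·0.85) = 4.57275 m/s = 10.23 mph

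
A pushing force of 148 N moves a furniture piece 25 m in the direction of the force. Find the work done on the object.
W = F·d = (148)(25) = 3700 J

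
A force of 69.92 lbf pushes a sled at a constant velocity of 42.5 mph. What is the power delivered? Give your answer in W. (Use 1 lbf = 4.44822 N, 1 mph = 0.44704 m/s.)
Convert to SI: F = 311.02 N, v = 18.9992 m/s
P = Fv = (311.02)(18.9992) = 5909 W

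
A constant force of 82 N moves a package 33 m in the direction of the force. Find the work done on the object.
W = F·d = (82)(33) = 2706 J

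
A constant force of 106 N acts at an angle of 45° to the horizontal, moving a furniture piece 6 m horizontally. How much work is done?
W = F·d·cosθ = (106)(6)cos(45°) = 449.7 J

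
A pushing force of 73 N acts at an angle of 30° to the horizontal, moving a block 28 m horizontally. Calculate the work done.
W = F·d·cosθ = (73)(28)cos(30°) = 1770 J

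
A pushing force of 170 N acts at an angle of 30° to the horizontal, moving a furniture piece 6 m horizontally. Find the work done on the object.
W = F·d·cosθ = (170)(6)cos(30°) = 883.3 J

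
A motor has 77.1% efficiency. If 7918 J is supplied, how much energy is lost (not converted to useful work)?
W_lost = W_in(1 − η) = 7918·(1 − 0.771) = 1813 J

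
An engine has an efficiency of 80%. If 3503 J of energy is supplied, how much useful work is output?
W_out = η·W_in = 0.8·3503 = 2802.4 J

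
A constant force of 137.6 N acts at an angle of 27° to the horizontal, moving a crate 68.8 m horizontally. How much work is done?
W = F·d·cosθ = (137.6)(68.8)cos(27°) = 8435 J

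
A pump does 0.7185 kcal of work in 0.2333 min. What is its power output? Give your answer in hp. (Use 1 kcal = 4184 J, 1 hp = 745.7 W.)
Convert to SI: W = 3006.2 J, t = 13.998 s
P = W/t = 3006.2/13.998 = 214.76 W = 0.288 hp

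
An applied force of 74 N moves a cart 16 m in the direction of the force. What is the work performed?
W = F·d = (74)(16) = 1184 J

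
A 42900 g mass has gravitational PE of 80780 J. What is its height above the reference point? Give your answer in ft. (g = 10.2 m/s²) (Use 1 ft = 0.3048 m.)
Convert to SI: m = 42.9 kg, PE = 80780.0 J
h = PE/(mg) = 80780.0/(42.9·10.2) = 184.606 m = 605.7 ft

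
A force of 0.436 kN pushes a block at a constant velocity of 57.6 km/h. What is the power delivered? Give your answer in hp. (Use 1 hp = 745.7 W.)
Convert to SI: F = 436.0 N, v = 16.0 m/s
P = Fv = (436.0)(16.0) = 6976.0 W = 9.355 hp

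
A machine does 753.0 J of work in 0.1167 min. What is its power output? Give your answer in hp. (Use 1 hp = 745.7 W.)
Convert to SI: W = 753.0 J, t = 7.002 s
P = W/t = 753.0/7.002 = 107.541 W = 0.1442 hp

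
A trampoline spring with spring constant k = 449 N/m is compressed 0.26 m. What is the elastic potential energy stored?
PE = ½kx² = ½(449)(0.26)² = 15.18 J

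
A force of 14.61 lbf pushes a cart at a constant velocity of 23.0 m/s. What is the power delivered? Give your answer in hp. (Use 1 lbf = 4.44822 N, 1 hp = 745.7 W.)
Convert to SI: F = 64.9885 N, v = 23.0 m/s
P = Fv = (64.9885)(23.0) = 1494.74 W = 2.004 hp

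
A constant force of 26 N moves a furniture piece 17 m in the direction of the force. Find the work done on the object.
W = F·d = (26)(17) = 442.0 J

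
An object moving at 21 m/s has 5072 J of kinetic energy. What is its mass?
m = 2·KE/v² = 2·5072/(21)² = 23.0 kg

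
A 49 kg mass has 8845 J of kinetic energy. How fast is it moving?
v = √(2·KE/m) = √(2·8845/49) = 19.0 m/s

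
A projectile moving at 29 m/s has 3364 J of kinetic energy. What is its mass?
m = 2·KE/v² = 2·3364/(29)² = 8.0 kg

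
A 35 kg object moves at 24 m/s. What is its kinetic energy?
KE = ½mv² = ½(35)(24)² = 10080.0 J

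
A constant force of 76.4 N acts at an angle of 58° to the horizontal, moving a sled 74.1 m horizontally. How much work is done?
W = F·d·cosθ = (76.4)(74.1)cos(58°) = 3000 J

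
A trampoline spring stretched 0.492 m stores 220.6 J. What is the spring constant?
k = 2·PE/x² = 2·220.6/(0.492)² = 1823 N/m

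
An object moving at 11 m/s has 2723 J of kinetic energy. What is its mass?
m = 2·KE/v² = 2·2723/(11)² = 45.01 kg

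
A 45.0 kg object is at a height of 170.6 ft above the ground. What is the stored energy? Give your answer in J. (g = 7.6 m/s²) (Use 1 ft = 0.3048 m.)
Convert to SI: m = 45.0 kg, h = 51.9989 m
PE = mgh = (45.0)(7.6)(51.9989) = 17780 J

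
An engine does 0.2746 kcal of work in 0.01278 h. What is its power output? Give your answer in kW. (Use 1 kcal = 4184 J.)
Convert to SI: W = 1148.93 J, t = 46.008 s
P = W/t = 1148.93/46.008 = 24.9723 W = 0.02497 kW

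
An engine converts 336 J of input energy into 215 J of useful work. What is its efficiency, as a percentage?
η = W_out/W_in = 215/336 = 63.99%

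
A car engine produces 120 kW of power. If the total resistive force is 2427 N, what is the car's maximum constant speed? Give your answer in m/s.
P = Fv ⇒ v = P/F = 120000 W/2427.0 N = 49.44 m/s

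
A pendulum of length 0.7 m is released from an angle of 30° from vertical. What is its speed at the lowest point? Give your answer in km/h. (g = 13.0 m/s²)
h = L(1 − cosθ) = 0.7(1 − cos30°) = 0.0937822 m
v = √(2gh) = √(2·13.0·0.0937822) = 1.56152 m/s = 5.621 km/h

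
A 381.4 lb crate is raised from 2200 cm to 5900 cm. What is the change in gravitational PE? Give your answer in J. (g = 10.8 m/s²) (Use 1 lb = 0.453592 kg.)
Convert to SI: m = 173.0 kg, Δh = 37.0 m
ΔPE = mgΔh = (173.0)(10.8)(37.0) = 69130 J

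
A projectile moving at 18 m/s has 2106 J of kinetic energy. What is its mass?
m = 2·KE/v² = 2·2106/(18)² = 13.0 kg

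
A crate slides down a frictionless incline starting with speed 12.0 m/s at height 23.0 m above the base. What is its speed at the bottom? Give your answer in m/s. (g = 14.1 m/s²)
½mv₀² + mgh = ½mv² ⇒ v = √(v₀² + 2gh) = √(12.0² + 2·14.1·23.0) = 28.15 m/s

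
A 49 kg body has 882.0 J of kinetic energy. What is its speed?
v = √(2·KE/m) = √(2·882.0/49) = 6.0 m/s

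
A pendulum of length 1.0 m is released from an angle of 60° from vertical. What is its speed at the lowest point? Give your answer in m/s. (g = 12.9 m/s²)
h = L(1 − cosθ) = 1.0(1 − cos60°) = 0.5 m
v = √(2gh) = √(2·12.9·0.5) = 3.592 m/s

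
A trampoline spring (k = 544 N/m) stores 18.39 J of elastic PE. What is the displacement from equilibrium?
x = √(2·PE/k) = √(2·18.39/544) = 0.26 m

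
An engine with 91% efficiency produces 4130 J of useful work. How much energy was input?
W_in = W_out/η = 4130/0.91 = 4538 J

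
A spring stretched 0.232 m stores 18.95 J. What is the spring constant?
k = 2·PE/x² = 2·18.95/(0.232)² = 704.1 N/m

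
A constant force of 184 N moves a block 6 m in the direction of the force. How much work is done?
W = F·d = (184)(6) = 1104 J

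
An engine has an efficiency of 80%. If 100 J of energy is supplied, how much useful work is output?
W_out = η·W_in = 0.8·100 = 80.0 J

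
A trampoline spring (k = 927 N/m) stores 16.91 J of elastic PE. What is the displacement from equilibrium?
x = √(2·PE/k) = √(2·16.91/927) = 0.191 m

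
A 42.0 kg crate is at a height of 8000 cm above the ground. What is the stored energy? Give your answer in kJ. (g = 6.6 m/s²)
Convert to SI: m = 42.0 kg, h = 80.0 m
PE = mgh = (42.0)(6.6)(80.0) = 22176.0 J = 22.18 kJ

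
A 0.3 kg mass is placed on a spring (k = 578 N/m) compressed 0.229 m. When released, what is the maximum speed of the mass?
½kx² = ½mv² ⇒ v = x√(k/m) = (0.229)√(578/0.3) = 10.05 m/s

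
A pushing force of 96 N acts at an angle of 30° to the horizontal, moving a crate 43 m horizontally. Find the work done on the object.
W = F·d·cosθ = (96)(43)cos(30°) = 3575 J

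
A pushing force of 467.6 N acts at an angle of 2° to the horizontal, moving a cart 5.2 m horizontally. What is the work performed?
W = F·d·cosθ = (467.6)(5.2)cos(2°) = 2430 J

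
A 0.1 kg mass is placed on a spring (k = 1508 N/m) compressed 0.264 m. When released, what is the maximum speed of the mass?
½kx² = ½mv² ⇒ v = x√(k/m) = (0.264)√(1508/0.1) = 32.42 m/s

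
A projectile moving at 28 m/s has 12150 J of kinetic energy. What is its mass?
m = 2·KE/v² = 2·12150/(28)² = 30.99 kg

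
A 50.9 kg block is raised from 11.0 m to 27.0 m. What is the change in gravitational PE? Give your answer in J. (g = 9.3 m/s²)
ΔPE = mgΔh = (50.9)(9.3)(16.0) = 7574 J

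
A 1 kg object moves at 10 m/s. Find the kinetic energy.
KE = ½mv² = ½(1)(10)² = 50.0 J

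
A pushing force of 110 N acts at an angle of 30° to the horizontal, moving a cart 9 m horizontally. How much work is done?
W = F·d·cosθ = (110)(9)cos(30°) = 857.4 J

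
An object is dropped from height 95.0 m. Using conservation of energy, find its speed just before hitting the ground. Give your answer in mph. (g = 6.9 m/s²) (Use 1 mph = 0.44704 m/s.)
mgh = ½mv² ⇒ v = √(2gh) = √(2·6.9·95.0) = 36.2077 m/s = 80.99 mph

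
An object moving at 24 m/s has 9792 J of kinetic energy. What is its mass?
m = 2·KE/v² = 2·9792/(24)² = 34.0 kg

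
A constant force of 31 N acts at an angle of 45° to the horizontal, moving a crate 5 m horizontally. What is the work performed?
W = F·d·cosθ = (31)(5)cos(45°) = 109.6 J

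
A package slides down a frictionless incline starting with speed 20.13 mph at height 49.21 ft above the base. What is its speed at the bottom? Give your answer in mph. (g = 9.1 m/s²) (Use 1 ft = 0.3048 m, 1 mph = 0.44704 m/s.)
Convert to SI: v₀ = 8.99892 m/s, h = 14.9992 m
½mv₀² + mgh = ½mv² ⇒ v = √(v₀² + 2gh) = √(8.99892² + 2·9.1·14.9992) = 18.814 m/s = 42.09 mph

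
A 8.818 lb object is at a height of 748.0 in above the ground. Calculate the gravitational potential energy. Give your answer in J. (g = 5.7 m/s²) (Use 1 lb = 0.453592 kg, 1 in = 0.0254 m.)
Convert to SI: m = 3.99977 kg, h = 18.9992 m
PE = mgh = (3.99977)(5.7)(18.9992) = 433.2 J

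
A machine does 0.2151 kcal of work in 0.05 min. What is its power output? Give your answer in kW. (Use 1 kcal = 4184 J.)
Convert to SI: W = 899.978 J, t = 3.0 s
P = W/t = 899.978/3.0 = 299.993 W = 0.3 kW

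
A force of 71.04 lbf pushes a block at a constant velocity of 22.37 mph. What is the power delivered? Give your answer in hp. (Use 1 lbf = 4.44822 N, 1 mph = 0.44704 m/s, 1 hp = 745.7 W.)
Convert to SI: F = 316.002 N, v = 10.0003 m/s
P = Fv = (316.002)(10.0003) = 3160.11 W = 4.238 hp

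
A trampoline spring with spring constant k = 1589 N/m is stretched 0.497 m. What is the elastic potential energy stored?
PE = ½kx² = ½(1589)(0.497)² = 196.2 J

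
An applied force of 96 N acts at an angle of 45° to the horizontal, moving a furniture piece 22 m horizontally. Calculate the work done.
W = F·d·cosθ = (96)(22)cos(45°) = 1493 J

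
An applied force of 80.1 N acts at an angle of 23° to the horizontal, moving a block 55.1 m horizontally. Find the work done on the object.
W = F·d·cosθ = (80.1)(55.1)cos(23°) = 4063 J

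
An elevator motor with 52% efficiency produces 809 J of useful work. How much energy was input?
W_in = W_out/η = 809/0.52 = 1556 J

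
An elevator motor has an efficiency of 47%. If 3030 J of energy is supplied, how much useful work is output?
W_out = η·W_in = 0.47·3030 = 1424.1 J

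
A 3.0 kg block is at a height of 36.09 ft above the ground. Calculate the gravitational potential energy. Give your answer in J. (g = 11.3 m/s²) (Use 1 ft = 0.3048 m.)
Convert to SI: m = 3.0 kg, h = 11.0002 m
PE = mgh = (3.0)(11.3)(11.0002) = 372.9 J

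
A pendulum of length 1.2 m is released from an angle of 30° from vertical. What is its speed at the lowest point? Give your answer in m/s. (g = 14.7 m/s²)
h = L(1 − cosθ) = 1.2(1 − cos30°) = 0.16077 m
v = √(2gh) = √(2·14.7·0.16077) = 2.174 m/s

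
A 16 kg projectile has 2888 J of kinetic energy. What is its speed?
v = √(2·KE/m) = √(2·2888/16) = 19.0 m/s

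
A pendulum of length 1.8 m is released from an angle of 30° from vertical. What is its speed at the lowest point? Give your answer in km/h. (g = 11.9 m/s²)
h = L(1 − cosθ) = 1.8(1 − cos30°) = 0.241154 m
v = √(2gh) = √(2·11.9·0.241154) = 2.39572 m/s = 8.625 km/h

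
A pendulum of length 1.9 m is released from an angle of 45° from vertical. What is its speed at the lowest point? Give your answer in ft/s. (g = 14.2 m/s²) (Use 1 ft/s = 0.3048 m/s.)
h = L(1 − cosθ) = 1.9(1 − cos45°) = 0.556497 m
v = √(2gh) = √(2·14.2·0.556497) = 3.97549 m/s = 13.04 ft/s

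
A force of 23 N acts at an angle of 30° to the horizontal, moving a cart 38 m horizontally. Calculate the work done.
W = F·d·cosθ = (23)(38)cos(30°) = 756.9 J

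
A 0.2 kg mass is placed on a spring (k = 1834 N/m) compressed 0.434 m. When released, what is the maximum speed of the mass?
½kx² = ½mv² ⇒ v = x√(k/m) = (0.434)√(1834/0.2) = 41.56 m/s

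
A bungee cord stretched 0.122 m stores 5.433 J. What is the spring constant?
k = 2·PE/x² = 2·5.433/(0.122)² = 730.0 N/m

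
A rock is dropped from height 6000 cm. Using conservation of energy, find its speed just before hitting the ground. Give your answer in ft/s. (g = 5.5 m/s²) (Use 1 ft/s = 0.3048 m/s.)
Convert to SI: h = 60.0 m
mgh = ½mv² ⇒ v = √(2gh) = √(2·5.5·60.0) = 25.6905 m/s = 84.29 ft/s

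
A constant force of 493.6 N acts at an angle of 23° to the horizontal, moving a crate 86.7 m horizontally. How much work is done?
W = F·d·cosθ = (493.6)(86.7)cos(23°) = 39390 J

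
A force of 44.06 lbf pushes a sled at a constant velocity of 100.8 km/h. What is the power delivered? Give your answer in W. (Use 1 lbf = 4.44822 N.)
Convert to SI: F = 195.989 N, v = 28.0 m/s
P = Fv = (195.989)(28.0) = 5488 W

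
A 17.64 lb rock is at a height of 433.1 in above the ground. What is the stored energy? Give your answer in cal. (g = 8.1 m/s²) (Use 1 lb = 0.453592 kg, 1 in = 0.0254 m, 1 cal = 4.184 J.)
Convert to SI: m = 8.00136 kg, h = 11.0007 m
PE = mgh = (8.00136)(8.1)(11.0007) = 712.969 J = 170.4 cal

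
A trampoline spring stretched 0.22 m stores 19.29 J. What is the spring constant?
k = 2·PE/x² = 2·19.29/(0.22)² = 797.1 N/m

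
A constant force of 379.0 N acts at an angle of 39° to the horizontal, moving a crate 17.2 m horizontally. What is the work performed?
W = F·d·cosθ = (379.0)(17.2)cos(39°) = 5066 J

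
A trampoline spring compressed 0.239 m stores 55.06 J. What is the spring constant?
k = 2·PE/x² = 2·55.06/(0.239)² = 1928 N/m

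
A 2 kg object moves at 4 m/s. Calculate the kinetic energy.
KE = ½mv² = ½(2)(4)² = 16.0 J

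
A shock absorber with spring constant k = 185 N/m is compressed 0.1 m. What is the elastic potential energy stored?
PE = ½kx² = ½(185)(0.1)² = 0.925 J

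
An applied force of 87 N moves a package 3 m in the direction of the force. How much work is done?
W = F·d = (87)(3) = 261.0 J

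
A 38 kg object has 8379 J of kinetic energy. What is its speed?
v = √(2·KE/m) = √(2·8379/38) = 21.0 m/s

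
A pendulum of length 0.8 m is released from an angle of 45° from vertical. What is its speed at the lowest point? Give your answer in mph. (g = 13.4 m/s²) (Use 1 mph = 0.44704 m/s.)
h = L(1 − cosθ) = 0.8(1 − cos45°) = 0.234315 m
v = √(2gh) = √(2·13.4·0.234315) = 2.50592 m/s = 5.606 mph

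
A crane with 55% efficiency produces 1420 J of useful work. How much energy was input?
W_in = W_out/η = 1420/0.55 = 2582 J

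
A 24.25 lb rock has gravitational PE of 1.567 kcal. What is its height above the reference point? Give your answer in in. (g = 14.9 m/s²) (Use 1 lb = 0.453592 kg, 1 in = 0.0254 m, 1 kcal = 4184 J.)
Convert to SI: m = 10.9996 kg, PE = 6556.33 J
h = PE/(mg) = 6556.33/(10.9996·14.9) = 40.0034 m = 1575 in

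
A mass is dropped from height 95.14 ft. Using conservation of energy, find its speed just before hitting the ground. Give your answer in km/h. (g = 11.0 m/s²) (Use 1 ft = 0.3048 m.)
Convert to SI: h = 28.9987 m
mgh = ½mv² ⇒ v = √(2gh) = √(2·11.0·28.9987) = 25.2581 m/s = 90.93 km/h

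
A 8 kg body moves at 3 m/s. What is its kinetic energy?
KE = ½mv² = ½(8)(3)² = 36.0 J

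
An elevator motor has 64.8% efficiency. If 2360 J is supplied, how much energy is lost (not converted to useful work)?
W_lost = W_in(1 − η) = 2360·(1 − 0.648) = 830.7 J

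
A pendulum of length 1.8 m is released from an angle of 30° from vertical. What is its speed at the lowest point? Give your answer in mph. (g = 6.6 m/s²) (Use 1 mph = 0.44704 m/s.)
h = L(1 − cosθ) = 1.8(1 − cos30°) = 0.241154 m
v = √(2gh) = √(2·6.6·0.241154) = 1.78416 m/s = 3.991 mph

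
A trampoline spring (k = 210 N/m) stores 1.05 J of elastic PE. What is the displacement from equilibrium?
x = √(2·PE/k) = √(2·1.05/210) = 0.1 m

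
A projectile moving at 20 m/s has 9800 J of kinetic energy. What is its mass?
m = 2·KE/v² = 2·9800/(20)² = 49.0 kg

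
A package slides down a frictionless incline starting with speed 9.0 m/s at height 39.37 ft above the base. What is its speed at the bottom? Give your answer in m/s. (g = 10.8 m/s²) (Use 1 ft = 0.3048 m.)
Convert to SI: v₀ = 9.0 m/s, h = 12.0 m
½mv₀² + mgh = ½mv² ⇒ v = √(v₀² + 2gh) = √(9.0² + 2·10.8·12.0) = 18.44 m/s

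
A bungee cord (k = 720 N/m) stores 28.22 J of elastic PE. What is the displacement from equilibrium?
x = √(2·PE/k) = √(2·28.22/720) = 0.28 m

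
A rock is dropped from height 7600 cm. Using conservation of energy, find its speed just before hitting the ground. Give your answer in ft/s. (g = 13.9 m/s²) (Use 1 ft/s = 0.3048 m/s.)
Convert to SI: h = 76.0 m
mgh = ½mv² ⇒ v = √(2gh) = √(2·13.9·76.0) = 45.9652 m/s = 150.8 ft/s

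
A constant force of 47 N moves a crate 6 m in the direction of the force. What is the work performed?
W = F·d = (47)(6) = 282.0 J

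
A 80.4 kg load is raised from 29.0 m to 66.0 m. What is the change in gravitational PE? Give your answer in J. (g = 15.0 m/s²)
ΔPE = mgΔh = (80.4)(15.0)(37.0) = 44620 J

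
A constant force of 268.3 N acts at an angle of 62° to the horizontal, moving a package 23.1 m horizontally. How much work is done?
W = F·d·cosθ = (268.3)(23.1)cos(62°) = 2910 J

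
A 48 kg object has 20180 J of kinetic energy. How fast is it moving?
v = √(2·KE/m) = √(2·20180/48) = 29.0 m/s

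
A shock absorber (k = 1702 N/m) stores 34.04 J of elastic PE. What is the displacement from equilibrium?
x = √(2·PE/k) = √(2·34.04/1702) = 0.2 m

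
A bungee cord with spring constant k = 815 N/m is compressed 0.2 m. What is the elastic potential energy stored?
PE = ½kx² = ½(815)(0.2)² = 16.3 J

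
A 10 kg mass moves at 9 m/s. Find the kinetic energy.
KE = ½mv² = ½(10)(9)² = 405.0 J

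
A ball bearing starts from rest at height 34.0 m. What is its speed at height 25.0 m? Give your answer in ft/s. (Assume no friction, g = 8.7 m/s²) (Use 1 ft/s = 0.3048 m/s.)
mgh₁ = mgh₂ + ½mv² ⇒ v = √(2g(h₁−h₂)) = √(2·8.7·9.0) = 12.514 m/s = 41.06 ft/s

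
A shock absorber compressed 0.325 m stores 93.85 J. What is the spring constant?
k = 2·PE/x² = 2·93.85/(0.325)² = 1777 N/m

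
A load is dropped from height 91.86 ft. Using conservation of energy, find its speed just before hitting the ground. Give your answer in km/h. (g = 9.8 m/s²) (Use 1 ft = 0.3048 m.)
Convert to SI: h = 27.9989 m
mgh = ½mv² ⇒ v = √(2gh) = √(2·9.8·27.9989) = 23.426 m/s = 84.33 km/h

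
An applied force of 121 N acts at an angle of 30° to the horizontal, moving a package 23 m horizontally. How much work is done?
W = F·d·cosθ = (121)(23)cos(30°) = 2410 J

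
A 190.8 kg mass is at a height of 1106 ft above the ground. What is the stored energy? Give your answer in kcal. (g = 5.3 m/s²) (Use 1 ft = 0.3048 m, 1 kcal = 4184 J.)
Convert to SI: m = 190.8 kg, h = 337.109 m
PE = mgh = (190.8)(5.3)(337.109) = 340898 J = 81.48 kcal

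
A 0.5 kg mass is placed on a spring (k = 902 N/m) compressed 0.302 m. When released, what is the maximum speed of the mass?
½kx² = ½mv² ⇒ v = x√(k/m) = (0.302)√(902/0.5) = 12.83 m/s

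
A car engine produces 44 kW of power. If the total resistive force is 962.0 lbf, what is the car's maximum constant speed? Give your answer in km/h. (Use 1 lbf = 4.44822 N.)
Convert to SI: F = 4279.19 N
P = Fv ⇒ v = P/F = 44000 W/4279.19 N = 10.2823 m/s = 37.02 km/h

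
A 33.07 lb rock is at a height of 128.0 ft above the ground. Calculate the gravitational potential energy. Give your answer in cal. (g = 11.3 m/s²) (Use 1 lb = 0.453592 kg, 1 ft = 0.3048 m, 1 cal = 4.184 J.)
Convert to SI: m = 15.0003 kg, h = 39.0144 m
PE = mgh = (15.0003)(11.3)(39.0144) = 6613.07 J = 1581 cal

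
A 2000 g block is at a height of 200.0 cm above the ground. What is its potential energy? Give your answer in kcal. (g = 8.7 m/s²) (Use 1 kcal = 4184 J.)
Convert to SI: m = 2.0 kg, h = 2.0 m
PE = mgh = (2.0)(8.7)(2.0) = 34.8 J = 0.008317 kcal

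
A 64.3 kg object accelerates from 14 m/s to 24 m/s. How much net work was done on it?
W = ΔKE = ½m(v₂² − v₁²) = ½(64.3)(24² − 14²) = 12217.0 J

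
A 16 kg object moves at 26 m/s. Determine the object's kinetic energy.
KE = ½mv² = ½(16)(26)² = 5408.0 J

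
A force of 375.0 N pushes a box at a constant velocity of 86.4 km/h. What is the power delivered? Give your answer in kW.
Convert to SI: F = 375.0 N, v = 24.0 m/s
P = Fv = (375.0)(24.0) = 9000.0 W = 9.0 kW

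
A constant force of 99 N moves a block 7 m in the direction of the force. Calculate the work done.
W = F·d = (99)(7) = 693.0 J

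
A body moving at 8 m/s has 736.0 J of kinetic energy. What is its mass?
m = 2·KE/v² = 2·736.0/(8)² = 23.0 kg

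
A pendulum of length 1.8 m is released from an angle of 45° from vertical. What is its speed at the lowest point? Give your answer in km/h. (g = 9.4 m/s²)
h = L(1 − cosθ) = 1.8(1 − cos45°) = 0.527208 m
v = √(2gh) = √(2·9.4·0.527208) = 3.14825 m/s = 11.33 km/h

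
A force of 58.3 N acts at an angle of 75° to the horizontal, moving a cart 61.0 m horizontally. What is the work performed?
W = F·d·cosθ = (58.3)(61.0)cos(75°) = 920.4 J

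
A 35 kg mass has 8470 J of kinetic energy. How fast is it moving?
v = √(2·KE/m) = √(2·8470/35) = 22.0 m/s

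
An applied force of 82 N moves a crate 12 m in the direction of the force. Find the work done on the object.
W = F·d = (82)(12) = 984.0 J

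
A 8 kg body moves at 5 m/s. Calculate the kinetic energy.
KE = ½mv² = ½(8)(5)² = 100.0 J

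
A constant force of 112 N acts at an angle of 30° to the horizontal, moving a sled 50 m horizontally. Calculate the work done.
W = F·d·cosθ = (112)(50)cos(30°) = 4850 J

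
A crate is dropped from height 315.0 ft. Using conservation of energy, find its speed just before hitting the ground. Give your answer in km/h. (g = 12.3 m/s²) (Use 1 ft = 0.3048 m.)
Convert to SI: h = 96.012 m
mgh = ½mv² ⇒ v = √(2gh) = √(2·12.3·96.012) = 48.5993 m/s = 175.0 km/h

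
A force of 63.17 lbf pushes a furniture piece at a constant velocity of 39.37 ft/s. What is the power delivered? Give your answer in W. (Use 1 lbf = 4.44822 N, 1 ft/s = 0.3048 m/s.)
Convert to SI: F = 280.994 N, v = 12.0 m/s
P = Fv = (280.994)(12.0) = 3372 W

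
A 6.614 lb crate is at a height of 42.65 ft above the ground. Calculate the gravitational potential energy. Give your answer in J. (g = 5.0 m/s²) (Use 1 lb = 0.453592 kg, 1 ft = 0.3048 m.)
Convert to SI: m = 3.00006 kg, h = 12.9997 m
PE = mgh = (3.00006)(5.0)(12.9997) = 195.0 J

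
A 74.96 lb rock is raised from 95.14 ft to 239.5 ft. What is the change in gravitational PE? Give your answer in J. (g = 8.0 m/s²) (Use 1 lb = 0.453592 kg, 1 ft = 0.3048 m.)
Convert to SI: m = 34.0013 kg, Δh = 44.0009 m
ΔPE = mgΔh = (34.0013)(8.0)(44.0009) = 11970 J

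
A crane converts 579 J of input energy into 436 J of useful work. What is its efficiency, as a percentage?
η = W_out/W_in = 436/579 = 75.3%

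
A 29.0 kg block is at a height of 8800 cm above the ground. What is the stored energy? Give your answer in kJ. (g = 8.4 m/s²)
Convert to SI: m = 29.0 kg, h = 88.0 m
PE = mgh = (29.0)(8.4)(88.0) = 21436.8 J = 21.44 kJ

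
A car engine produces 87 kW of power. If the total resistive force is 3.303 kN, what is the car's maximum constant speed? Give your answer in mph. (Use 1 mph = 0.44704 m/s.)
Convert to SI: F = 3303.0 N
P = Fv ⇒ v = P/F = 87000 W/3303.0 N = 26.3397 m/s = 58.92 mph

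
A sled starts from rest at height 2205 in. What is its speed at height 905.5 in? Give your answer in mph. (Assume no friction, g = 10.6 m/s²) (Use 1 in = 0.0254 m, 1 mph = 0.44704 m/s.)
Convert to SI: h₁−h₂ = 33.0073 m
mgh₁ = mgh₂ + ½mv² ⇒ v = √(2g(h₁−h₂)) = √(2·10.6·33.0073) = 26.4529 m/s = 59.17 mph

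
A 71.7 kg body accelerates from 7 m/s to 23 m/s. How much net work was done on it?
W = ΔKE = ½m(v₂² − v₁²) = ½(71.7)(23² − 7²) = 17208.0 J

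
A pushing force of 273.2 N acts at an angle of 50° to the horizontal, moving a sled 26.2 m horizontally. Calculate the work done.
W = F·d·cosθ = (273.2)(26.2)cos(50°) = 4601 J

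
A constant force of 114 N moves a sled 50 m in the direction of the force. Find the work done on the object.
W = F·d = (114)(50) = 5700 J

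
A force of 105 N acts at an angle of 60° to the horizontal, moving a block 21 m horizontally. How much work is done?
W = F·d·cosθ = (105)(21)cos(60°) = 1103 J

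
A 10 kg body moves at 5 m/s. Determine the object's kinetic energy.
KE = ½mv² = ½(10)(5)² = 125.0 J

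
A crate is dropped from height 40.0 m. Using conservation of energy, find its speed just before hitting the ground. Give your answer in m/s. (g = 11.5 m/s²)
mgh = ½mv² ⇒ v = √(2gh) = √(2·11.5·40.0) = 30.33 m/s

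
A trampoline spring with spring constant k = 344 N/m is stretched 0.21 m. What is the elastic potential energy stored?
PE = ½kx² = ½(344)(0.21)² = 7.585 J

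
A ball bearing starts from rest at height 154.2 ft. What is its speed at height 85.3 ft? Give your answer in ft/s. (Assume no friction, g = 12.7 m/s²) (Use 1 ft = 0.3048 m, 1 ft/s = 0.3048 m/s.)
Convert to SI: h₁−h₂ = 21.0007 m
mgh₁ = mgh₂ + ½mv² ⇒ v = √(2g(h₁−h₂)) = √(2·12.7·21.0007) = 23.0959 m/s = 75.77 ft/s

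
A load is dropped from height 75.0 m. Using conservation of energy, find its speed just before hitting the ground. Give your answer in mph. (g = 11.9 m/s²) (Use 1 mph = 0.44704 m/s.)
mgh = ½mv² ⇒ v = √(2gh) = √(2·11.9·75.0) = 42.2493 m/s = 94.51 mph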